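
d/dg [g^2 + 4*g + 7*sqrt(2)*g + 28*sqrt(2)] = 2*g + 4 + 7*sqrt(2)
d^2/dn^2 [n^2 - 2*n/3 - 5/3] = 2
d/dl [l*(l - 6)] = 2*l - 6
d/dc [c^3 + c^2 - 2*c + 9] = 3*c^2 + 2*c - 2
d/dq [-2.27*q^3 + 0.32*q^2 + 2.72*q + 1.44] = -6.81*q^2 + 0.64*q + 2.72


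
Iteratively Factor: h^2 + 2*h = (h + 2)*(h)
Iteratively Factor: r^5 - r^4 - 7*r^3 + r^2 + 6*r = (r + 1)*(r^4 - 2*r^3 - 5*r^2 + 6*r) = (r - 3)*(r + 1)*(r^3 + r^2 - 2*r) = r*(r - 3)*(r + 1)*(r^2 + r - 2) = r*(r - 3)*(r - 1)*(r + 1)*(r + 2)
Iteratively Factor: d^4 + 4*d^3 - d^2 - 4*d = (d + 4)*(d^3 - d) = (d - 1)*(d + 4)*(d^2 + d) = d*(d - 1)*(d + 4)*(d + 1)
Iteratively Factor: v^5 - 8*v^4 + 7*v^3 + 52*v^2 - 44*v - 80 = (v + 1)*(v^4 - 9*v^3 + 16*v^2 + 36*v - 80) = (v - 4)*(v + 1)*(v^3 - 5*v^2 - 4*v + 20) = (v - 4)*(v + 1)*(v + 2)*(v^2 - 7*v + 10) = (v - 4)*(v - 2)*(v + 1)*(v + 2)*(v - 5)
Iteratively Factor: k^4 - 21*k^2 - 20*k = (k - 5)*(k^3 + 5*k^2 + 4*k) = (k - 5)*(k + 4)*(k^2 + k) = k*(k - 5)*(k + 4)*(k + 1)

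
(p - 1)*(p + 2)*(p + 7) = p^3 + 8*p^2 + 5*p - 14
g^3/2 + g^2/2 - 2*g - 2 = (g/2 + 1)*(g - 2)*(g + 1)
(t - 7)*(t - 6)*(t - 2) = t^3 - 15*t^2 + 68*t - 84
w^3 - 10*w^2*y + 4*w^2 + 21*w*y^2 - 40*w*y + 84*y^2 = (w + 4)*(w - 7*y)*(w - 3*y)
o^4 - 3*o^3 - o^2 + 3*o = o*(o - 3)*(o - 1)*(o + 1)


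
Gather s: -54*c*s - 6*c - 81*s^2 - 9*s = -6*c - 81*s^2 + s*(-54*c - 9)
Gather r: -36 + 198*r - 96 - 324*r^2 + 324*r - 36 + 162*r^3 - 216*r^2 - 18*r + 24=162*r^3 - 540*r^2 + 504*r - 144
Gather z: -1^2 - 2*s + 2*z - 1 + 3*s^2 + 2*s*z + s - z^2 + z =3*s^2 - s - z^2 + z*(2*s + 3) - 2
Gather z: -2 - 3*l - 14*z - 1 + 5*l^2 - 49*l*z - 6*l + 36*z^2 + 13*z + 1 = 5*l^2 - 9*l + 36*z^2 + z*(-49*l - 1) - 2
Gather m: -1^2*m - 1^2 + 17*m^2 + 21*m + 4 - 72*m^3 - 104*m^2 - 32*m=-72*m^3 - 87*m^2 - 12*m + 3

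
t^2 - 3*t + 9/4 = (t - 3/2)^2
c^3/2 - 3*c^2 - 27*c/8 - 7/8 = (c/2 + 1/4)*(c - 7)*(c + 1/2)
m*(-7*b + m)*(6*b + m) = -42*b^2*m - b*m^2 + m^3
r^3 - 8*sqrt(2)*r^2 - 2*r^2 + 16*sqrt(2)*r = r*(r - 2)*(r - 8*sqrt(2))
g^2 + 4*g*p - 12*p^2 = (g - 2*p)*(g + 6*p)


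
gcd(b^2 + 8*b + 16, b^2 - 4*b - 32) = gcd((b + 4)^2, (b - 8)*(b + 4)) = b + 4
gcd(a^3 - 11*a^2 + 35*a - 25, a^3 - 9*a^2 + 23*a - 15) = a^2 - 6*a + 5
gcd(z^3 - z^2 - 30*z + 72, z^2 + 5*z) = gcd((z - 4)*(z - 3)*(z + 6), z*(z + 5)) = 1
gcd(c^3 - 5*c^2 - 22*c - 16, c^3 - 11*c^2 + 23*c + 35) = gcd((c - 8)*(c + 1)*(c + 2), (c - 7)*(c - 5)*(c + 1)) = c + 1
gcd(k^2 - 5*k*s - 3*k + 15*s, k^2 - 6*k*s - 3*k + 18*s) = k - 3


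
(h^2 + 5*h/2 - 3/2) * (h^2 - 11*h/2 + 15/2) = h^4 - 3*h^3 - 31*h^2/4 + 27*h - 45/4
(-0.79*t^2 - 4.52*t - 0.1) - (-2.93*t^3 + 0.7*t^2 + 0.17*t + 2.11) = 2.93*t^3 - 1.49*t^2 - 4.69*t - 2.21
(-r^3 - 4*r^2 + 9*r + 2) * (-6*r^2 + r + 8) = 6*r^5 + 23*r^4 - 66*r^3 - 35*r^2 + 74*r + 16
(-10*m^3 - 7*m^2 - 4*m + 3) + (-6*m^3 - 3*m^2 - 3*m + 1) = -16*m^3 - 10*m^2 - 7*m + 4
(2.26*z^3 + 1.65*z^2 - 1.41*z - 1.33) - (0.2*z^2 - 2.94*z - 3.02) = 2.26*z^3 + 1.45*z^2 + 1.53*z + 1.69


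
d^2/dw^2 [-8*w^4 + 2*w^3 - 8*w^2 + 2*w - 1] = -96*w^2 + 12*w - 16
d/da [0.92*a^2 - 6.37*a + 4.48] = 1.84*a - 6.37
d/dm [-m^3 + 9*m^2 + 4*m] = -3*m^2 + 18*m + 4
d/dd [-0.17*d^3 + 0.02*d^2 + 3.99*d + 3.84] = -0.51*d^2 + 0.04*d + 3.99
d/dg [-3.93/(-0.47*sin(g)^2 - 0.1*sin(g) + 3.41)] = -(3.6942*sin(g) + 0.393)*cos(g)/(0.47*sin(g)^2 + 0.1*sin(g) - 3.41)^2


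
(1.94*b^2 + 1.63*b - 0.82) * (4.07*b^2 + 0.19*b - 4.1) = 7.8958*b^4 + 7.0027*b^3 - 10.9817*b^2 - 6.8388*b + 3.362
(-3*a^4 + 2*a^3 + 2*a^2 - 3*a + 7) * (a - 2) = -3*a^5 + 8*a^4 - 2*a^3 - 7*a^2 + 13*a - 14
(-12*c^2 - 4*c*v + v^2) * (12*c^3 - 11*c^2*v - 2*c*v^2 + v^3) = -144*c^5 + 84*c^4*v + 80*c^3*v^2 - 15*c^2*v^3 - 6*c*v^4 + v^5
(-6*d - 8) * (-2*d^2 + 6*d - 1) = 12*d^3 - 20*d^2 - 42*d + 8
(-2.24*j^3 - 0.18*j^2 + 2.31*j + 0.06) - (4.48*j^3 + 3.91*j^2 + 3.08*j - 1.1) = -6.72*j^3 - 4.09*j^2 - 0.77*j + 1.16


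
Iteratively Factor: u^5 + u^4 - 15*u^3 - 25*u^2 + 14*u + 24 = (u + 3)*(u^4 - 2*u^3 - 9*u^2 + 2*u + 8) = (u + 1)*(u + 3)*(u^3 - 3*u^2 - 6*u + 8) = (u + 1)*(u + 2)*(u + 3)*(u^2 - 5*u + 4) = (u - 1)*(u + 1)*(u + 2)*(u + 3)*(u - 4)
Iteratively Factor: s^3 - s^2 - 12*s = (s)*(s^2 - s - 12) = s*(s + 3)*(s - 4)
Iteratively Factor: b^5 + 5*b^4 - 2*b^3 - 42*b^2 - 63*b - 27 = (b - 3)*(b^4 + 8*b^3 + 22*b^2 + 24*b + 9) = (b - 3)*(b + 1)*(b^3 + 7*b^2 + 15*b + 9) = (b - 3)*(b + 1)^2*(b^2 + 6*b + 9) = (b - 3)*(b + 1)^2*(b + 3)*(b + 3)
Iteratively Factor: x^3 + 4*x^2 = (x)*(x^2 + 4*x) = x*(x + 4)*(x)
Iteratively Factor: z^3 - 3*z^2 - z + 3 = (z - 1)*(z^2 - 2*z - 3) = (z - 1)*(z + 1)*(z - 3)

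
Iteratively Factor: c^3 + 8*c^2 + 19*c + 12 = (c + 4)*(c^2 + 4*c + 3) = (c + 1)*(c + 4)*(c + 3)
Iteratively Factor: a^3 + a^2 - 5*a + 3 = (a - 1)*(a^2 + 2*a - 3) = (a - 1)^2*(a + 3)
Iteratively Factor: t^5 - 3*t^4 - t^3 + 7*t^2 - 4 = (t - 2)*(t^4 - t^3 - 3*t^2 + t + 2) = (t - 2)*(t + 1)*(t^3 - 2*t^2 - t + 2) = (t - 2)*(t - 1)*(t + 1)*(t^2 - t - 2) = (t - 2)^2*(t - 1)*(t + 1)*(t + 1)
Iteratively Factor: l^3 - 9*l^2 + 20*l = (l - 4)*(l^2 - 5*l) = (l - 5)*(l - 4)*(l)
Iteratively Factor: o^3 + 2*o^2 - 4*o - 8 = (o - 2)*(o^2 + 4*o + 4) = (o - 2)*(o + 2)*(o + 2)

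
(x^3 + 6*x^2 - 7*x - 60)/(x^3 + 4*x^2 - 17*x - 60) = (x^2 + x - 12)/(x^2 - x - 12)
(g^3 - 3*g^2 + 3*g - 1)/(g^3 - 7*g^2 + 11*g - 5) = (g - 1)/(g - 5)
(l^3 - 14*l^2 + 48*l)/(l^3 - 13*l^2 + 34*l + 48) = l/(l + 1)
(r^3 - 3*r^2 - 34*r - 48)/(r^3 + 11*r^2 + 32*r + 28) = (r^2 - 5*r - 24)/(r^2 + 9*r + 14)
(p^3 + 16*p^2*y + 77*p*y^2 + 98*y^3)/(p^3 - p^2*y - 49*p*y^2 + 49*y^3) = (p^2 + 9*p*y + 14*y^2)/(p^2 - 8*p*y + 7*y^2)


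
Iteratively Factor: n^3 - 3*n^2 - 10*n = (n)*(n^2 - 3*n - 10) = n*(n + 2)*(n - 5)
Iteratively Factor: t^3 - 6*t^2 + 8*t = (t - 4)*(t^2 - 2*t) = t*(t - 4)*(t - 2)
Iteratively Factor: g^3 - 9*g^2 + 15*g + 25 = (g + 1)*(g^2 - 10*g + 25) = (g - 5)*(g + 1)*(g - 5)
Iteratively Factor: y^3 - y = (y)*(y^2 - 1) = y*(y - 1)*(y + 1)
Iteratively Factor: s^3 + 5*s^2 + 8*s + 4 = (s + 2)*(s^2 + 3*s + 2) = (s + 1)*(s + 2)*(s + 2)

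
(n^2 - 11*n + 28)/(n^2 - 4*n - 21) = (n - 4)/(n + 3)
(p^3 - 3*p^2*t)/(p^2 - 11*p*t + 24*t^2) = p^2/(p - 8*t)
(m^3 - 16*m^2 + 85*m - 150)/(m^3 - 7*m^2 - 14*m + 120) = (m - 5)/(m + 4)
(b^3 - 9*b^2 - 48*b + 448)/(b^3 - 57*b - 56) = (b - 8)/(b + 1)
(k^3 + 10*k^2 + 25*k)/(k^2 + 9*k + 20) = k*(k + 5)/(k + 4)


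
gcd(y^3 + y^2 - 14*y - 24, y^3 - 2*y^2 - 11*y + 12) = y^2 - y - 12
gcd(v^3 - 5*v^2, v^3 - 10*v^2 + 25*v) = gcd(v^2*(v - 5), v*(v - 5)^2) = v^2 - 5*v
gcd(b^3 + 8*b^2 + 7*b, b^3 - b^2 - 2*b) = b^2 + b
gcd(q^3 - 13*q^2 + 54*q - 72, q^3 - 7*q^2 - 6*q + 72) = q^2 - 10*q + 24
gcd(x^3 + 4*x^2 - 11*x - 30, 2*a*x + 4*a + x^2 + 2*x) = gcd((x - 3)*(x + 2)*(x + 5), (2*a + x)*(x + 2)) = x + 2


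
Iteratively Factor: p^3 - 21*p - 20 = (p - 5)*(p^2 + 5*p + 4) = (p - 5)*(p + 4)*(p + 1)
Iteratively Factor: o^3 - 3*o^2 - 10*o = (o + 2)*(o^2 - 5*o) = (o - 5)*(o + 2)*(o)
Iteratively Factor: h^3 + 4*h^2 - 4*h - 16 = (h + 4)*(h^2 - 4) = (h - 2)*(h + 4)*(h + 2)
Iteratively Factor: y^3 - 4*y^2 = (y)*(y^2 - 4*y) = y^2*(y - 4)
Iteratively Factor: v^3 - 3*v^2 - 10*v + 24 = (v + 3)*(v^2 - 6*v + 8) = (v - 4)*(v + 3)*(v - 2)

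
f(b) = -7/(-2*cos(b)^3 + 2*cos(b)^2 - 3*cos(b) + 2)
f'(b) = -7*(-6*sin(b)*cos(b)^2 + 4*sin(b)*cos(b) - 3*sin(b))/(-2*cos(b)^3 + 2*cos(b)^2 - 3*cos(b) + 2)^2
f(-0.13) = 7.31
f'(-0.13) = -4.88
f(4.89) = -4.60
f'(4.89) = -7.38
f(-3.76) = -1.02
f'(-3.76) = 0.88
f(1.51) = -3.84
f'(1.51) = 5.83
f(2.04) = -1.77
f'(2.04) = 2.41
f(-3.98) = -1.27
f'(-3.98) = 1.44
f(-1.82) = -2.42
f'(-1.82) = -3.53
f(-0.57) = 23.21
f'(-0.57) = -161.36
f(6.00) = 8.67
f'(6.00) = -14.09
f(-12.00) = 22.64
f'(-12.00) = 153.12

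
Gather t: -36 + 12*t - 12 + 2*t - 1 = 14*t - 49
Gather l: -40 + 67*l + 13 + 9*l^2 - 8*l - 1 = 9*l^2 + 59*l - 28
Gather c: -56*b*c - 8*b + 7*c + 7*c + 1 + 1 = -8*b + c*(14 - 56*b) + 2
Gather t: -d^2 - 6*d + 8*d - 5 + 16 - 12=-d^2 + 2*d - 1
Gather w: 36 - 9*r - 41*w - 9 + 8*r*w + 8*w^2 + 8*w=-9*r + 8*w^2 + w*(8*r - 33) + 27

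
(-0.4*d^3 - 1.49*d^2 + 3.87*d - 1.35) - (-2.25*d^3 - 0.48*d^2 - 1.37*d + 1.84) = 1.85*d^3 - 1.01*d^2 + 5.24*d - 3.19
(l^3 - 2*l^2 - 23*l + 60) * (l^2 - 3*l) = l^5 - 5*l^4 - 17*l^3 + 129*l^2 - 180*l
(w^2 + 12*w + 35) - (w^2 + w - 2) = 11*w + 37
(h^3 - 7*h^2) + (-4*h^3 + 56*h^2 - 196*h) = -3*h^3 + 49*h^2 - 196*h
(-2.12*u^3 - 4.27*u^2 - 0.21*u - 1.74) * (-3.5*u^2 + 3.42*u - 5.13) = 7.42*u^5 + 7.6946*u^4 - 2.9928*u^3 + 27.2769*u^2 - 4.8735*u + 8.9262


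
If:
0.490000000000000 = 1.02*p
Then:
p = 0.48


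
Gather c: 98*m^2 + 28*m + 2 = 98*m^2 + 28*m + 2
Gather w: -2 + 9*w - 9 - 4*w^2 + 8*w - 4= -4*w^2 + 17*w - 15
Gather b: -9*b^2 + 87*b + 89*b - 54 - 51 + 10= -9*b^2 + 176*b - 95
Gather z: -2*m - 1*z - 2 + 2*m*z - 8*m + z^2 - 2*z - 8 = -10*m + z^2 + z*(2*m - 3) - 10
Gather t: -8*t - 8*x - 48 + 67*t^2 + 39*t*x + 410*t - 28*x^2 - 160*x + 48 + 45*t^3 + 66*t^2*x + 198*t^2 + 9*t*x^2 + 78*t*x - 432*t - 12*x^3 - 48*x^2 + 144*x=45*t^3 + t^2*(66*x + 265) + t*(9*x^2 + 117*x - 30) - 12*x^3 - 76*x^2 - 24*x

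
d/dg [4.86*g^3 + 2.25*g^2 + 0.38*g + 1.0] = 14.58*g^2 + 4.5*g + 0.38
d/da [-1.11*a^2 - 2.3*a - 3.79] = -2.22*a - 2.3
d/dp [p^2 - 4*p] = 2*p - 4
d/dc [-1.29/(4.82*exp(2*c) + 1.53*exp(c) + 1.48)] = (12.4356*exp(c) + 1.9737)*exp(c)/(4.82*exp(2*c) + 1.53*exp(c) + 1.48)^2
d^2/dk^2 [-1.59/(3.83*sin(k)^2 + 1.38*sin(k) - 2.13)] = (93.294204*sin(k)^4 + 25.211358*sin(k)^3 - 85.029066*sin(k)^2 - 45.74907*sin(k) - 31.998114)/(3.83*sin(k)^2 + 1.38*sin(k) - 2.13)^3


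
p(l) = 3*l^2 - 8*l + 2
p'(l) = 6*l - 8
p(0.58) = -1.63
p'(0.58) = -4.52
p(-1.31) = 17.63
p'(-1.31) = -15.86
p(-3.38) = 63.31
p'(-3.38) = -28.28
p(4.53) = 27.32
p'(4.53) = 19.18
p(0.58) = -1.63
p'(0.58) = -4.52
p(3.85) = 15.67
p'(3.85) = 15.10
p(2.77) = 2.86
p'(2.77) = 8.62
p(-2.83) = 48.67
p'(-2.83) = -24.98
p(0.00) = 2.00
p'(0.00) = -8.00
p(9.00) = 173.00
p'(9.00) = 46.00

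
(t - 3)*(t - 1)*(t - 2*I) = t^3 - 4*t^2 - 2*I*t^2 + 3*t + 8*I*t - 6*I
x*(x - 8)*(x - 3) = x^3 - 11*x^2 + 24*x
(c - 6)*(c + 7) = c^2 + c - 42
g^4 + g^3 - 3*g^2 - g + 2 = (g - 1)^2*(g + 1)*(g + 2)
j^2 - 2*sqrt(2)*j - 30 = (j - 5*sqrt(2))*(j + 3*sqrt(2))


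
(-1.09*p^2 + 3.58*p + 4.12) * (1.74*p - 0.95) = -1.8966*p^3 + 7.2647*p^2 + 3.7678*p - 3.914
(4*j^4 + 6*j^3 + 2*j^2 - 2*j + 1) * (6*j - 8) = 24*j^5 + 4*j^4 - 36*j^3 - 28*j^2 + 22*j - 8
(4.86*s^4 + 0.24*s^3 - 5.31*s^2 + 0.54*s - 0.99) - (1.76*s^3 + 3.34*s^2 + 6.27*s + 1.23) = 4.86*s^4 - 1.52*s^3 - 8.65*s^2 - 5.73*s - 2.22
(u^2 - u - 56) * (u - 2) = u^3 - 3*u^2 - 54*u + 112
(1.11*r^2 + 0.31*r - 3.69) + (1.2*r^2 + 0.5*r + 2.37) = 2.31*r^2 + 0.81*r - 1.32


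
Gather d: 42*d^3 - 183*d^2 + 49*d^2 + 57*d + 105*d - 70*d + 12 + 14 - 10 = 42*d^3 - 134*d^2 + 92*d + 16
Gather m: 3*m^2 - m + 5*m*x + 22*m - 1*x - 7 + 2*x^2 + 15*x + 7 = 3*m^2 + m*(5*x + 21) + 2*x^2 + 14*x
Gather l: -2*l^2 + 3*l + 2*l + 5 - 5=-2*l^2 + 5*l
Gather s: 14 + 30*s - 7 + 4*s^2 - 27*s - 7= 4*s^2 + 3*s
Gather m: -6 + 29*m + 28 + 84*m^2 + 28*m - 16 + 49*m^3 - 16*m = 49*m^3 + 84*m^2 + 41*m + 6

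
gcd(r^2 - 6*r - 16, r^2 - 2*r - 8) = r + 2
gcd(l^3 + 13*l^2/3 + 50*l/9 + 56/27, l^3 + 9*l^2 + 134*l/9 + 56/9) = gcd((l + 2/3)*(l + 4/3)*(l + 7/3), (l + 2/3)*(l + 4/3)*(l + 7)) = l^2 + 2*l + 8/9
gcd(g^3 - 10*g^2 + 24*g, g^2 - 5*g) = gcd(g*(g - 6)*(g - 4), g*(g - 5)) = g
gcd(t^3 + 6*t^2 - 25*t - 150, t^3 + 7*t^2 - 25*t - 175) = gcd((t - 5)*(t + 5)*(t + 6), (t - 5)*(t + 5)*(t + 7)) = t^2 - 25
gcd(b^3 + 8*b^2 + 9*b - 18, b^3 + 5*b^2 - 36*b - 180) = b + 6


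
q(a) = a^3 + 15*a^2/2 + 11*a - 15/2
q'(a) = 3*a^2 + 15*a + 11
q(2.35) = 72.75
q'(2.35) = 62.82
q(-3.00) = 0.00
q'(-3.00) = -7.00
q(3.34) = 150.17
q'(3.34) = 94.57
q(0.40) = -1.84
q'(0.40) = 17.48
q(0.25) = -4.27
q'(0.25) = 14.94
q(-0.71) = -11.89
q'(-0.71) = 1.86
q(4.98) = 356.79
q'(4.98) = 160.10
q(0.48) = -0.38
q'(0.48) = 18.89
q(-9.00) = -228.00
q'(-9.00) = 119.00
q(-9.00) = -228.00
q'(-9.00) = 119.00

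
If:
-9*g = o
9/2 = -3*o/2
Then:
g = 1/3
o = -3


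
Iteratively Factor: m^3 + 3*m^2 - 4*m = (m + 4)*(m^2 - m) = m*(m + 4)*(m - 1)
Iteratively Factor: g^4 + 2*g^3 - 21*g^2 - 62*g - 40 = (g - 5)*(g^3 + 7*g^2 + 14*g + 8) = (g - 5)*(g + 1)*(g^2 + 6*g + 8) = (g - 5)*(g + 1)*(g + 4)*(g + 2)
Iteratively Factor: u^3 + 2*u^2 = (u)*(u^2 + 2*u) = u*(u + 2)*(u)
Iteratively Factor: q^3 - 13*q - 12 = (q - 4)*(q^2 + 4*q + 3) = (q - 4)*(q + 3)*(q + 1)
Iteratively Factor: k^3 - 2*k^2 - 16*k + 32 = (k - 4)*(k^2 + 2*k - 8) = (k - 4)*(k + 4)*(k - 2)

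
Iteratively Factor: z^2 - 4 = (z - 2)*(z + 2)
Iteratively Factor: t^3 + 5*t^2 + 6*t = (t)*(t^2 + 5*t + 6) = t*(t + 2)*(t + 3)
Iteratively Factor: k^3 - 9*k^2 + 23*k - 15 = (k - 3)*(k^2 - 6*k + 5) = (k - 5)*(k - 3)*(k - 1)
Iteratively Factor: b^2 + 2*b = (b)*(b + 2)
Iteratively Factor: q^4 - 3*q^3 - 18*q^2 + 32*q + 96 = (q - 4)*(q^3 + q^2 - 14*q - 24) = (q - 4)*(q + 2)*(q^2 - q - 12) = (q - 4)^2*(q + 2)*(q + 3)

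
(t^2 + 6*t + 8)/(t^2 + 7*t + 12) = (t + 2)/(t + 3)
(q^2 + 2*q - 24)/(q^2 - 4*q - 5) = (-q^2 - 2*q + 24)/(-q^2 + 4*q + 5)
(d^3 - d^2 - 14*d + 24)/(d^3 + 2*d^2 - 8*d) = (d - 3)/d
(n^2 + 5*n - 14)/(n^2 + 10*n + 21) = (n - 2)/(n + 3)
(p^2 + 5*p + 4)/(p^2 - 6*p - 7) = (p + 4)/(p - 7)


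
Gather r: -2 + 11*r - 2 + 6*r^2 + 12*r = 6*r^2 + 23*r - 4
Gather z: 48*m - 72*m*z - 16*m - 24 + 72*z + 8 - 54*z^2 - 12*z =32*m - 54*z^2 + z*(60 - 72*m) - 16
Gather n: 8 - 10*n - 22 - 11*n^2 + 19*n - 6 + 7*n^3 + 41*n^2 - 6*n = 7*n^3 + 30*n^2 + 3*n - 20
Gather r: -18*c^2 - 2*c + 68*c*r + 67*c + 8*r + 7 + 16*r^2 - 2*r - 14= -18*c^2 + 65*c + 16*r^2 + r*(68*c + 6) - 7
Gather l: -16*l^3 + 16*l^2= -16*l^3 + 16*l^2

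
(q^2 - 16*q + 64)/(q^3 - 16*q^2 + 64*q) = 1/q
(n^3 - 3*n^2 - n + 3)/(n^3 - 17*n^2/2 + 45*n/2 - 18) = 2*(n^2 - 1)/(2*n^2 - 11*n + 12)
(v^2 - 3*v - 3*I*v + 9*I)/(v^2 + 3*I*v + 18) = (v - 3)/(v + 6*I)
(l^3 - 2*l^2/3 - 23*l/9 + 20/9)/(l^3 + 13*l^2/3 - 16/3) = (9*l^2 + 3*l - 20)/(3*(3*l^2 + 16*l + 16))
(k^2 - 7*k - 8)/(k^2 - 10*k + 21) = (k^2 - 7*k - 8)/(k^2 - 10*k + 21)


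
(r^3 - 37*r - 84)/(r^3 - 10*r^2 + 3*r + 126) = (r + 4)/(r - 6)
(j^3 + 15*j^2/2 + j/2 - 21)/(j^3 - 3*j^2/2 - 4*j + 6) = (j + 7)/(j - 2)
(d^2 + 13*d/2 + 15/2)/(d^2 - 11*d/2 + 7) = (2*d^2 + 13*d + 15)/(2*d^2 - 11*d + 14)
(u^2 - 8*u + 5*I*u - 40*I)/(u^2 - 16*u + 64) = (u + 5*I)/(u - 8)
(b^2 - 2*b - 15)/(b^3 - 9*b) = (b - 5)/(b*(b - 3))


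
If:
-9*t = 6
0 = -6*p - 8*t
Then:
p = 8/9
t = -2/3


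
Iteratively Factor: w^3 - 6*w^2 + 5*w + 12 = (w - 3)*(w^2 - 3*w - 4) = (w - 3)*(w + 1)*(w - 4)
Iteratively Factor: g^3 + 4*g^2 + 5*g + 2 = (g + 1)*(g^2 + 3*g + 2) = (g + 1)^2*(g + 2)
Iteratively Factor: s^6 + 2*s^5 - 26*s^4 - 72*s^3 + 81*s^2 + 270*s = (s + 3)*(s^5 - s^4 - 23*s^3 - 3*s^2 + 90*s) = s*(s + 3)*(s^4 - s^3 - 23*s^2 - 3*s + 90) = s*(s + 3)^2*(s^3 - 4*s^2 - 11*s + 30) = s*(s + 3)^3*(s^2 - 7*s + 10) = s*(s - 5)*(s + 3)^3*(s - 2)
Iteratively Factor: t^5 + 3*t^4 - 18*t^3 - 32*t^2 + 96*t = (t - 2)*(t^4 + 5*t^3 - 8*t^2 - 48*t) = (t - 2)*(t + 4)*(t^3 + t^2 - 12*t) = (t - 2)*(t + 4)^2*(t^2 - 3*t) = (t - 3)*(t - 2)*(t + 4)^2*(t)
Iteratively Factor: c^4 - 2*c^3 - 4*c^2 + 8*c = (c - 2)*(c^3 - 4*c) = c*(c - 2)*(c^2 - 4) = c*(c - 2)^2*(c + 2)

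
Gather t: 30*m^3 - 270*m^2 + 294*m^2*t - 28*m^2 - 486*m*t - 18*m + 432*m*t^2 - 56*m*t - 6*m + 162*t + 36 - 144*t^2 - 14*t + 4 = 30*m^3 - 298*m^2 - 24*m + t^2*(432*m - 144) + t*(294*m^2 - 542*m + 148) + 40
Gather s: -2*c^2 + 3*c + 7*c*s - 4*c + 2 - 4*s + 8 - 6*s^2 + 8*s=-2*c^2 - c - 6*s^2 + s*(7*c + 4) + 10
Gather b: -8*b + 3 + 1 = 4 - 8*b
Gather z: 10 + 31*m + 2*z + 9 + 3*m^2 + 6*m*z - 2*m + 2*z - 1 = 3*m^2 + 29*m + z*(6*m + 4) + 18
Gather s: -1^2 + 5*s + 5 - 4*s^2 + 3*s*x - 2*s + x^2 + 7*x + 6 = -4*s^2 + s*(3*x + 3) + x^2 + 7*x + 10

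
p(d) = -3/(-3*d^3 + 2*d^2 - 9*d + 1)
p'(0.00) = -27.00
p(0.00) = -3.00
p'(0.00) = -27.00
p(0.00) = -3.00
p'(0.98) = -0.54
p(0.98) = 0.34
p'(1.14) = -0.39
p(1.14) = 0.27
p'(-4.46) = -0.01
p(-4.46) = -0.01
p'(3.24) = -0.02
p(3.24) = 0.03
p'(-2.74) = -0.03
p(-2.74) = -0.03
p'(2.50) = -0.05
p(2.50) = 0.05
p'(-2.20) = -0.05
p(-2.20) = -0.05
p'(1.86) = -0.12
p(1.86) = 0.11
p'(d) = -3*(9*d^2 - 4*d + 9)/(-3*d^3 + 2*d^2 - 9*d + 1)^2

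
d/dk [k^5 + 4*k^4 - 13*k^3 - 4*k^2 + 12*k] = 5*k^4 + 16*k^3 - 39*k^2 - 8*k + 12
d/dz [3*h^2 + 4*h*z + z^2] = 4*h + 2*z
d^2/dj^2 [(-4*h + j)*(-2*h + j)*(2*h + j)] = -8*h + 6*j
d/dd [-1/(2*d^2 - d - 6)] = (4*d - 1)/(-2*d^2 + d + 6)^2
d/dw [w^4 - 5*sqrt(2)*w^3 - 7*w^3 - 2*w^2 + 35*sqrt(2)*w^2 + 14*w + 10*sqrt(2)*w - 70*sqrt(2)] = 4*w^3 - 15*sqrt(2)*w^2 - 21*w^2 - 4*w + 70*sqrt(2)*w + 14 + 10*sqrt(2)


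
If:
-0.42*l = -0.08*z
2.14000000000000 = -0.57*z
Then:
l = -0.72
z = -3.75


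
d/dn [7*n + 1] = 7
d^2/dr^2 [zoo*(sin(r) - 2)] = zoo*sin(r)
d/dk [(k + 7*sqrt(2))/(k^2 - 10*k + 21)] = (k^2 - 10*k - 2*(k - 5)*(k + 7*sqrt(2)) + 21)/(k^2 - 10*k + 21)^2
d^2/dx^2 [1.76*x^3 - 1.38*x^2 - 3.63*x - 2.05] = 10.56*x - 2.76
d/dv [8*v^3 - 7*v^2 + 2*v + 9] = 24*v^2 - 14*v + 2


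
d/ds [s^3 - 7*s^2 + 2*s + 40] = 3*s^2 - 14*s + 2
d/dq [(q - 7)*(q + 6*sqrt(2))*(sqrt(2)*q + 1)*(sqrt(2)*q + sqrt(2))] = 8*q^3 - 36*q^2 + 39*sqrt(2)*q^2 - 156*sqrt(2)*q - 4*q - 91*sqrt(2) - 72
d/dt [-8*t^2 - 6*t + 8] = -16*t - 6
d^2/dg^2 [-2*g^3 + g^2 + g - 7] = 2 - 12*g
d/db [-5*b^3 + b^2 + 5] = b*(2 - 15*b)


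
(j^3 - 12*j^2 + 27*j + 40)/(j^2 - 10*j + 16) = (j^2 - 4*j - 5)/(j - 2)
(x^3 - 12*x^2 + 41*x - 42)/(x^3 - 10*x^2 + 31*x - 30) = (x - 7)/(x - 5)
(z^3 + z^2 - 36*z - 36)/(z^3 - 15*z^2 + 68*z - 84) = (z^2 + 7*z + 6)/(z^2 - 9*z + 14)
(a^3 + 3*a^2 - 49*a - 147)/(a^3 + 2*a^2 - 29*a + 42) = (a^2 - 4*a - 21)/(a^2 - 5*a + 6)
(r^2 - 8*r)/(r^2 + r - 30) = r*(r - 8)/(r^2 + r - 30)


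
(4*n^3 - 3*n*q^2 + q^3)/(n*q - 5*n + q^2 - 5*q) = (4*n^2 - 4*n*q + q^2)/(q - 5)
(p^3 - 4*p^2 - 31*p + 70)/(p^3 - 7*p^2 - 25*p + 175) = (p - 2)/(p - 5)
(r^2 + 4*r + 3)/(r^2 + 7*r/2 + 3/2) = 2*(r + 1)/(2*r + 1)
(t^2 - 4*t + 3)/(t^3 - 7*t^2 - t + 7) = (t - 3)/(t^2 - 6*t - 7)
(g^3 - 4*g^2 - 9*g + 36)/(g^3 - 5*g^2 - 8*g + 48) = (g - 3)/(g - 4)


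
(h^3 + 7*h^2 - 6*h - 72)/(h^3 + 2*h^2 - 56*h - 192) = (h - 3)/(h - 8)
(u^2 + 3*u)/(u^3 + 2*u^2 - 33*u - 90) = u/(u^2 - u - 30)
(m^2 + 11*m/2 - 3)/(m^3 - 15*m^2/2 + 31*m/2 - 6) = (m + 6)/(m^2 - 7*m + 12)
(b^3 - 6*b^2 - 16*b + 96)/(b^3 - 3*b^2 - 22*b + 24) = (b - 4)/(b - 1)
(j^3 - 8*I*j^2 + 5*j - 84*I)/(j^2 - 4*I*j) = j - 4*I + 21/j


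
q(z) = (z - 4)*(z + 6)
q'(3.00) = 8.00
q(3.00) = -9.00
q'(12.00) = 26.00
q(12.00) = 144.00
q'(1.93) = 5.86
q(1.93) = -16.42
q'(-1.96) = -1.92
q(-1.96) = -24.08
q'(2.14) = 6.28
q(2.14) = -15.14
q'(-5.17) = -8.34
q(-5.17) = -7.61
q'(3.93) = 9.86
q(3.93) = -0.70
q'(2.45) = 6.90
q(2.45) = -13.10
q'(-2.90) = -3.80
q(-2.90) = -21.39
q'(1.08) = 4.16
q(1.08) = -20.67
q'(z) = 2*z + 2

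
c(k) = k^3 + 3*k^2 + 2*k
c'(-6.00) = 74.00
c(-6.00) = -120.00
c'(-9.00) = 191.00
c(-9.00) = -504.00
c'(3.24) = 52.93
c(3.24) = 71.99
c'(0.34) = 4.39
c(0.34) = 1.07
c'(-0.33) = 0.35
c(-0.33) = -0.37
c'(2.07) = 27.27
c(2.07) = 25.86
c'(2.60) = 37.88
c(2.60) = 43.06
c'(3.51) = 60.02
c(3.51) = 87.22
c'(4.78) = 99.23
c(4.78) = 187.32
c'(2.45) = 34.71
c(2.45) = 37.61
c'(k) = 3*k^2 + 6*k + 2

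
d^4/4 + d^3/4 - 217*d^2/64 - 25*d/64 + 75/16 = (d/4 + 1)*(d - 3)*(d - 5/4)*(d + 5/4)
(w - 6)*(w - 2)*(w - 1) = w^3 - 9*w^2 + 20*w - 12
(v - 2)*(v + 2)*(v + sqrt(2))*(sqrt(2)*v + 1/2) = sqrt(2)*v^4 + 5*v^3/2 - 7*sqrt(2)*v^2/2 - 10*v - 2*sqrt(2)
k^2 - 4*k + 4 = (k - 2)^2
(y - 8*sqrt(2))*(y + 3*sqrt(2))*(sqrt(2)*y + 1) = sqrt(2)*y^3 - 9*y^2 - 53*sqrt(2)*y - 48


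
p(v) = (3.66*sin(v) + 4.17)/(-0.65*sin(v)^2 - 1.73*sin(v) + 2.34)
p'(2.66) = -8.51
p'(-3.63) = -8.67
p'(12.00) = 1.20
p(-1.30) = 0.19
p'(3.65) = -1.31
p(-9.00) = 0.90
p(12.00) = 0.72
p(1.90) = 63.17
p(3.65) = 0.79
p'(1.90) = -510.10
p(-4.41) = 79.72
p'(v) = (1.3*sin(v)*cos(v) + 1.73*cos(v))*(3.66*sin(v) + 4.17)/(-0.65*sin(v)^2 - 1.73*sin(v) + 2.34)^2 + 3.66*cos(v)/(-0.65*sin(v)^2 - 1.73*sin(v) + 2.34)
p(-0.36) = 1.00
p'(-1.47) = 0.11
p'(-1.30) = 0.29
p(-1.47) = 0.15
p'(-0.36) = 1.61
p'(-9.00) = -1.47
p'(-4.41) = -744.97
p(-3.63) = 4.25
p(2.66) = 4.19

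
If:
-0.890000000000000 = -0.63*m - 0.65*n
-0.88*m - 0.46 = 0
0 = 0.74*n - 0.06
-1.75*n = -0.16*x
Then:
No Solution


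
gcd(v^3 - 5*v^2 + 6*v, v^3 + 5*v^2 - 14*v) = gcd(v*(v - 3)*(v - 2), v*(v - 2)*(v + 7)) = v^2 - 2*v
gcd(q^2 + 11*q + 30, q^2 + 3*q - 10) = q + 5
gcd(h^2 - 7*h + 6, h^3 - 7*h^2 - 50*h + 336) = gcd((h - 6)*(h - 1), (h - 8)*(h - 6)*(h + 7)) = h - 6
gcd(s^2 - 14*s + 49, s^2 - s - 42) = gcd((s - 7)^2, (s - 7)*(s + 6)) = s - 7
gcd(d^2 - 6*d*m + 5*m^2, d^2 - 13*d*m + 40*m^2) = d - 5*m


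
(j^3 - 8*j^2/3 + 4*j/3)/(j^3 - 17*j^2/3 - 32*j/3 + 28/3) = j*(j - 2)/(j^2 - 5*j - 14)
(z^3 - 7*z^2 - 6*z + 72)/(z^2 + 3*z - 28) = (z^2 - 3*z - 18)/(z + 7)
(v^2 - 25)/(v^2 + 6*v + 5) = (v - 5)/(v + 1)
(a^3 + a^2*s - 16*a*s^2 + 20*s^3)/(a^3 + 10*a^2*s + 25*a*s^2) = (a^2 - 4*a*s + 4*s^2)/(a*(a + 5*s))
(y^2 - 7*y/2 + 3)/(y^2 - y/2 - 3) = (2*y - 3)/(2*y + 3)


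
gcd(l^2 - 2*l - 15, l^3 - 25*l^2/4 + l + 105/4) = l - 5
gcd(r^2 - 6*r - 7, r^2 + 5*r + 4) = r + 1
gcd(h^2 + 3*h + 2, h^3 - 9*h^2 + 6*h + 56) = h + 2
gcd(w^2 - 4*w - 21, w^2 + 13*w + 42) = 1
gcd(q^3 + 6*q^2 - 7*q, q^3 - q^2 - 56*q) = q^2 + 7*q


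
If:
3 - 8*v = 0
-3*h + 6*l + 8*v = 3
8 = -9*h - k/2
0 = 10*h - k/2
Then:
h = -8/19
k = -160/19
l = -4/19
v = 3/8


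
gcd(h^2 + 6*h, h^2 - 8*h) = h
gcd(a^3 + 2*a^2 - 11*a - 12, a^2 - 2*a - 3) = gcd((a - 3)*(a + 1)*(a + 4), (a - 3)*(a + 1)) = a^2 - 2*a - 3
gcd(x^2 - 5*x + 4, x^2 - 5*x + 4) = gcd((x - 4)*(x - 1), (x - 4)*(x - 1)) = x^2 - 5*x + 4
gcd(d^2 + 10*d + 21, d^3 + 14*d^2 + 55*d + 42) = d + 7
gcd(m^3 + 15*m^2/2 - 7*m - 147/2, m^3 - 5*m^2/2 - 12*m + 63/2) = m^2 + m/2 - 21/2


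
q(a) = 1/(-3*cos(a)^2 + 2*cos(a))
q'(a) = (-6*sin(a)*cos(a) + 2*sin(a))/(-3*cos(a)^2 + 2*cos(a))^2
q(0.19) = -1.08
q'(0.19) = -0.85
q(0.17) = -1.06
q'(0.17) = -0.74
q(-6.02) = -1.15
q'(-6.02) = -1.32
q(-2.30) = -0.38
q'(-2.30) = -0.63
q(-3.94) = -0.35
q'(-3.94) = 0.54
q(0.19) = -1.08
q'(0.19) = -0.85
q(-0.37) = -1.35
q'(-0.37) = 2.35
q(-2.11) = -0.55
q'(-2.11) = -1.32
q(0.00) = -1.00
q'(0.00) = 0.00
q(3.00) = -0.20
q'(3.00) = 0.05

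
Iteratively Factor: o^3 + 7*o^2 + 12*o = (o)*(o^2 + 7*o + 12) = o*(o + 4)*(o + 3)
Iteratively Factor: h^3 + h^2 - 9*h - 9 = (h + 3)*(h^2 - 2*h - 3) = (h + 1)*(h + 3)*(h - 3)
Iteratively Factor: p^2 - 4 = (p - 2)*(p + 2)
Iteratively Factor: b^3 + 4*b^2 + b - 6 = (b + 3)*(b^2 + b - 2) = (b + 2)*(b + 3)*(b - 1)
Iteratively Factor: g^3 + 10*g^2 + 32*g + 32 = (g + 4)*(g^2 + 6*g + 8) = (g + 4)^2*(g + 2)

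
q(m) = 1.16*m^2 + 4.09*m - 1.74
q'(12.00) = 31.93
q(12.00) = 214.38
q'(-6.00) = -9.83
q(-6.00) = 15.48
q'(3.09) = 11.26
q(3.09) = 21.97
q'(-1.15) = 1.42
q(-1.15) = -4.91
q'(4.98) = 15.64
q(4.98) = 47.40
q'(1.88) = 8.45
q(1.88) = 10.05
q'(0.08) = 4.28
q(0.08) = -1.41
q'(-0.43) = 3.09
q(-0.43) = -3.28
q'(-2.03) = -0.62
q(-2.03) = -5.26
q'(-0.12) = 3.81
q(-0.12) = -2.21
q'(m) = 2.32*m + 4.09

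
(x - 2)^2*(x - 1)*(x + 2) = x^4 - 3*x^3 - 2*x^2 + 12*x - 8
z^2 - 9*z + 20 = (z - 5)*(z - 4)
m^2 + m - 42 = (m - 6)*(m + 7)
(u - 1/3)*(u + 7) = u^2 + 20*u/3 - 7/3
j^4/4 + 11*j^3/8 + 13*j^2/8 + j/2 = j*(j/4 + 1)*(j + 1/2)*(j + 1)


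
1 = 1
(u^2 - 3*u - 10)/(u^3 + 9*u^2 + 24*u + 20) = (u - 5)/(u^2 + 7*u + 10)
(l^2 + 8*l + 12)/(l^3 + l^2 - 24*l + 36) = (l + 2)/(l^2 - 5*l + 6)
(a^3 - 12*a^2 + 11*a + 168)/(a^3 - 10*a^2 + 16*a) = (a^2 - 4*a - 21)/(a*(a - 2))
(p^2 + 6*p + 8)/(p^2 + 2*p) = (p + 4)/p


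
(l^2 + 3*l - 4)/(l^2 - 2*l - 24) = (l - 1)/(l - 6)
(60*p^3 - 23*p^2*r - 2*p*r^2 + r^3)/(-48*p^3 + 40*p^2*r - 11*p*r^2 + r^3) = (-5*p - r)/(4*p - r)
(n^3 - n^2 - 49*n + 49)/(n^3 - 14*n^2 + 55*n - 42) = (n + 7)/(n - 6)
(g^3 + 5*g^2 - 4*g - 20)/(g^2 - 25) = (g^2 - 4)/(g - 5)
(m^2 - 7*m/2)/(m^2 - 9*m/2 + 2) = m*(2*m - 7)/(2*m^2 - 9*m + 4)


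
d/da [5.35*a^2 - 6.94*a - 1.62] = 10.7*a - 6.94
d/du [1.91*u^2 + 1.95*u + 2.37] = 3.82*u + 1.95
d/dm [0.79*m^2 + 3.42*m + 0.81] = 1.58*m + 3.42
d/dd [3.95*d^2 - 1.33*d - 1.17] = 7.9*d - 1.33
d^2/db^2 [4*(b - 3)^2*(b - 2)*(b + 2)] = 48*b^2 - 144*b + 40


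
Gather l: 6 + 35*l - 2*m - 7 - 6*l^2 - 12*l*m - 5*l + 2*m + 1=-6*l^2 + l*(30 - 12*m)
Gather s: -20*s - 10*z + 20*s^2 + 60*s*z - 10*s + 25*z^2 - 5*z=20*s^2 + s*(60*z - 30) + 25*z^2 - 15*z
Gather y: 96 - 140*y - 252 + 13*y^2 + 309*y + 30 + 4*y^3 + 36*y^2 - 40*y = 4*y^3 + 49*y^2 + 129*y - 126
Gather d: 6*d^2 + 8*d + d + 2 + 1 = 6*d^2 + 9*d + 3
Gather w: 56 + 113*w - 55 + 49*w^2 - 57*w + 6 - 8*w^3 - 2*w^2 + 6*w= -8*w^3 + 47*w^2 + 62*w + 7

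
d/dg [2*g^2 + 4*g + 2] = 4*g + 4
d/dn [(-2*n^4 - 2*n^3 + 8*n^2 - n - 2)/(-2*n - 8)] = (3*n^4 + 18*n^3 + 8*n^2 - 32*n + 1)/(n^2 + 8*n + 16)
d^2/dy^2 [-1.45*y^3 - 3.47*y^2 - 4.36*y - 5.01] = -8.7*y - 6.94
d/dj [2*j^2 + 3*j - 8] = 4*j + 3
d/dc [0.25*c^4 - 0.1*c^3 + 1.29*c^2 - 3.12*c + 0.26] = 1.0*c^3 - 0.3*c^2 + 2.58*c - 3.12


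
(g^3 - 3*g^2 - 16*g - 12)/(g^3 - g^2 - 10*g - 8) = (g - 6)/(g - 4)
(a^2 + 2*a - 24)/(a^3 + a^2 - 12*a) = (a^2 + 2*a - 24)/(a*(a^2 + a - 12))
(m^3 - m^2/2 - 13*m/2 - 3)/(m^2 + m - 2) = (2*m^2 - 5*m - 3)/(2*(m - 1))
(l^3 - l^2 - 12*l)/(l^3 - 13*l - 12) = l/(l + 1)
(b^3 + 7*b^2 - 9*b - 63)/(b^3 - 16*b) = (b^3 + 7*b^2 - 9*b - 63)/(b*(b^2 - 16))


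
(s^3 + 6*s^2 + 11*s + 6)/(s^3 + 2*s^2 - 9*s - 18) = (s + 1)/(s - 3)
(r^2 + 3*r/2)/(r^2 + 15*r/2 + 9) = r/(r + 6)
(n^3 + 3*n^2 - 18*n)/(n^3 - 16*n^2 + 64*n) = (n^2 + 3*n - 18)/(n^2 - 16*n + 64)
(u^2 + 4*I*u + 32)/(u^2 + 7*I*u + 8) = (u - 4*I)/(u - I)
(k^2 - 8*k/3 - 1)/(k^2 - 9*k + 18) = (k + 1/3)/(k - 6)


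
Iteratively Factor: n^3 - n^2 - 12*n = (n + 3)*(n^2 - 4*n) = n*(n + 3)*(n - 4)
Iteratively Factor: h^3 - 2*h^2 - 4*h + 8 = (h + 2)*(h^2 - 4*h + 4) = (h - 2)*(h + 2)*(h - 2)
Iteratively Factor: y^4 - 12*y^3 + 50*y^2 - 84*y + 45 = (y - 3)*(y^3 - 9*y^2 + 23*y - 15) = (y - 3)^2*(y^2 - 6*y + 5) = (y - 3)^2*(y - 1)*(y - 5)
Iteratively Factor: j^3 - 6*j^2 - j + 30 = (j - 3)*(j^2 - 3*j - 10) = (j - 3)*(j + 2)*(j - 5)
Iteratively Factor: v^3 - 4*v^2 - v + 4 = (v - 1)*(v^2 - 3*v - 4) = (v - 1)*(v + 1)*(v - 4)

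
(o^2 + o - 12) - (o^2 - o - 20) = 2*o + 8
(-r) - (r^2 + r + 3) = -r^2 - 2*r - 3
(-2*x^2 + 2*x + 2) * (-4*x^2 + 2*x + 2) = 8*x^4 - 12*x^3 - 8*x^2 + 8*x + 4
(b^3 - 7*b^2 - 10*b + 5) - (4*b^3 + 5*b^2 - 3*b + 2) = -3*b^3 - 12*b^2 - 7*b + 3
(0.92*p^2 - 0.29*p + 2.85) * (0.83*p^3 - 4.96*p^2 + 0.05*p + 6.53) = 0.7636*p^5 - 4.8039*p^4 + 3.8499*p^3 - 8.1429*p^2 - 1.7512*p + 18.6105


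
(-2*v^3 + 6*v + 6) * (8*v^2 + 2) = -16*v^5 + 44*v^3 + 48*v^2 + 12*v + 12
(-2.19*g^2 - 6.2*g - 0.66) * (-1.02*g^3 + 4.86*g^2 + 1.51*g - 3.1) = 2.2338*g^5 - 4.3194*g^4 - 32.7657*g^3 - 5.7806*g^2 + 18.2234*g + 2.046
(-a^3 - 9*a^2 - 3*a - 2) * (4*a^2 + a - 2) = -4*a^5 - 37*a^4 - 19*a^3 + 7*a^2 + 4*a + 4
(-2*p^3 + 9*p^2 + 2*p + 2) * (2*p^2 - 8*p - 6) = -4*p^5 + 34*p^4 - 56*p^3 - 66*p^2 - 28*p - 12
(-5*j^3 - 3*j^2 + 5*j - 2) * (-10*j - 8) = 50*j^4 + 70*j^3 - 26*j^2 - 20*j + 16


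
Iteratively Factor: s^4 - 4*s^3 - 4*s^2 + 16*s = (s)*(s^3 - 4*s^2 - 4*s + 16) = s*(s - 2)*(s^2 - 2*s - 8) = s*(s - 2)*(s + 2)*(s - 4)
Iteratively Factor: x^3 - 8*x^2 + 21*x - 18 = (x - 3)*(x^2 - 5*x + 6) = (x - 3)*(x - 2)*(x - 3)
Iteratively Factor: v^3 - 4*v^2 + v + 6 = (v - 2)*(v^2 - 2*v - 3) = (v - 3)*(v - 2)*(v + 1)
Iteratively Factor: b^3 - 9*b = (b)*(b^2 - 9) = b*(b - 3)*(b + 3)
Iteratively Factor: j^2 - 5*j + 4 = (j - 4)*(j - 1)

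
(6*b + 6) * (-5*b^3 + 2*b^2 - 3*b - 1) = -30*b^4 - 18*b^3 - 6*b^2 - 24*b - 6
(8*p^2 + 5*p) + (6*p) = 8*p^2 + 11*p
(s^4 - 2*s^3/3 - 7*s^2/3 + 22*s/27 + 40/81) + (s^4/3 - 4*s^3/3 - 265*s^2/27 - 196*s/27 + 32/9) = 4*s^4/3 - 2*s^3 - 328*s^2/27 - 58*s/9 + 328/81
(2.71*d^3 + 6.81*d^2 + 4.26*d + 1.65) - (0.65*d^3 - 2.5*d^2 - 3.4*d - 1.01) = 2.06*d^3 + 9.31*d^2 + 7.66*d + 2.66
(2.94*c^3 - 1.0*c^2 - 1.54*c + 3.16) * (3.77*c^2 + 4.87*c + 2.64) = 11.0838*c^5 + 10.5478*c^4 - 2.9142*c^3 + 1.7734*c^2 + 11.3236*c + 8.3424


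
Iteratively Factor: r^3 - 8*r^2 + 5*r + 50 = (r + 2)*(r^2 - 10*r + 25) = (r - 5)*(r + 2)*(r - 5)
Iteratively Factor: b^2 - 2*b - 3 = (b - 3)*(b + 1)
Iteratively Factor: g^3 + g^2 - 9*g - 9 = (g + 1)*(g^2 - 9) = (g + 1)*(g + 3)*(g - 3)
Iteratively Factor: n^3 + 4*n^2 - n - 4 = (n - 1)*(n^2 + 5*n + 4) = (n - 1)*(n + 4)*(n + 1)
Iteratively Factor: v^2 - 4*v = (v)*(v - 4)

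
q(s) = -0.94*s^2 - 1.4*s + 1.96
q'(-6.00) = 9.88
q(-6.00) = -23.48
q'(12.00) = -23.96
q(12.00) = -150.20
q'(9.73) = -19.69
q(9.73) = -100.65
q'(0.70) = -2.72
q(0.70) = 0.52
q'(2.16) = -5.46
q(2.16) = -5.45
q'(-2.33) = 2.98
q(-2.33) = 0.12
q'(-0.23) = -0.97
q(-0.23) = 2.23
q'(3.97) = -8.86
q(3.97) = -18.41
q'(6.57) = -13.75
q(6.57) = -47.81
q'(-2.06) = 2.47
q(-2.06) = 0.86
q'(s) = -1.88*s - 1.4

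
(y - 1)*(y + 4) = y^2 + 3*y - 4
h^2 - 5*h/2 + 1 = (h - 2)*(h - 1/2)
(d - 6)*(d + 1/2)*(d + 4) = d^3 - 3*d^2/2 - 25*d - 12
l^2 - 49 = (l - 7)*(l + 7)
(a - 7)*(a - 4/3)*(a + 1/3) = a^3 - 8*a^2 + 59*a/9 + 28/9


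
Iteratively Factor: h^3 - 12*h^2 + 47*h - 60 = (h - 3)*(h^2 - 9*h + 20) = (h - 5)*(h - 3)*(h - 4)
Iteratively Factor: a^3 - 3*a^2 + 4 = (a + 1)*(a^2 - 4*a + 4) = (a - 2)*(a + 1)*(a - 2)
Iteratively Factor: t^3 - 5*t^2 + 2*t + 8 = (t - 2)*(t^2 - 3*t - 4) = (t - 4)*(t - 2)*(t + 1)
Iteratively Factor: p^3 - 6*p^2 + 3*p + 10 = (p + 1)*(p^2 - 7*p + 10) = (p - 5)*(p + 1)*(p - 2)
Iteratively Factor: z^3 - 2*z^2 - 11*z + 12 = (z - 1)*(z^2 - z - 12) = (z - 1)*(z + 3)*(z - 4)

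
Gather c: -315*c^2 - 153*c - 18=-315*c^2 - 153*c - 18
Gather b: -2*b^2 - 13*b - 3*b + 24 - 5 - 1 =-2*b^2 - 16*b + 18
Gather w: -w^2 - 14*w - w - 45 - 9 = -w^2 - 15*w - 54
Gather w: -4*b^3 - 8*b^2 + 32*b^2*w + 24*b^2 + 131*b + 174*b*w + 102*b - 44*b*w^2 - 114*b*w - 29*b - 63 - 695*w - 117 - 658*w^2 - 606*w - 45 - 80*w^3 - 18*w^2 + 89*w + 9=-4*b^3 + 16*b^2 + 204*b - 80*w^3 + w^2*(-44*b - 676) + w*(32*b^2 + 60*b - 1212) - 216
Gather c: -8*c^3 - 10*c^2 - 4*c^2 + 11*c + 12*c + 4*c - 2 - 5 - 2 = -8*c^3 - 14*c^2 + 27*c - 9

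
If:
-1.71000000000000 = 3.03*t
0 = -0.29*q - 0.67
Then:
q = -2.31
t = -0.56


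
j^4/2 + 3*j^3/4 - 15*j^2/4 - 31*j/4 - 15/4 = (j/2 + 1/2)*(j - 3)*(j + 1)*(j + 5/2)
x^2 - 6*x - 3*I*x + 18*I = (x - 6)*(x - 3*I)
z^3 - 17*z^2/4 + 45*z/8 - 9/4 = (z - 2)*(z - 3/2)*(z - 3/4)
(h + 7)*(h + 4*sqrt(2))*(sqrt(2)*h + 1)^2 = 2*h^4 + 14*h^3 + 10*sqrt(2)*h^3 + 17*h^2 + 70*sqrt(2)*h^2 + 4*sqrt(2)*h + 119*h + 28*sqrt(2)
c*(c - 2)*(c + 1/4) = c^3 - 7*c^2/4 - c/2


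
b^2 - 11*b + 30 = (b - 6)*(b - 5)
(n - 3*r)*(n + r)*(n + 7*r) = n^3 + 5*n^2*r - 17*n*r^2 - 21*r^3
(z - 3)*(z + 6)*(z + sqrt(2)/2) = z^3 + sqrt(2)*z^2/2 + 3*z^2 - 18*z + 3*sqrt(2)*z/2 - 9*sqrt(2)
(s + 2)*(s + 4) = s^2 + 6*s + 8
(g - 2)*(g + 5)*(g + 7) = g^3 + 10*g^2 + 11*g - 70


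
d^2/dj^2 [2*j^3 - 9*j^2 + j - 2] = 12*j - 18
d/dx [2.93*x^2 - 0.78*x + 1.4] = 5.86*x - 0.78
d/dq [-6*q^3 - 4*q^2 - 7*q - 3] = -18*q^2 - 8*q - 7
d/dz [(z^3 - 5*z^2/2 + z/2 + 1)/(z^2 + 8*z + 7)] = (2*z^4 + 32*z^3 + z^2 - 74*z - 9)/(2*(z^4 + 16*z^3 + 78*z^2 + 112*z + 49))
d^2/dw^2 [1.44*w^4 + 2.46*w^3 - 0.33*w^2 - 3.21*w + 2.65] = 17.28*w^2 + 14.76*w - 0.66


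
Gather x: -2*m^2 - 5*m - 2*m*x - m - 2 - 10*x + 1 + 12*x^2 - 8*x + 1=-2*m^2 - 6*m + 12*x^2 + x*(-2*m - 18)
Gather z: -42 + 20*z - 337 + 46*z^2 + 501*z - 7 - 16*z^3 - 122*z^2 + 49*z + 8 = -16*z^3 - 76*z^2 + 570*z - 378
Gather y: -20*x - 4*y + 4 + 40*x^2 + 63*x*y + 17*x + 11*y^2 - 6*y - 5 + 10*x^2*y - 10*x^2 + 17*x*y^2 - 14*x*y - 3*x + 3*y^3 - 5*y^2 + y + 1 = 30*x^2 - 6*x + 3*y^3 + y^2*(17*x + 6) + y*(10*x^2 + 49*x - 9)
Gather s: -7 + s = s - 7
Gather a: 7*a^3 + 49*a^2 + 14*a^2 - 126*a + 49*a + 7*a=7*a^3 + 63*a^2 - 70*a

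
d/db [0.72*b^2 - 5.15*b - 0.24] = 1.44*b - 5.15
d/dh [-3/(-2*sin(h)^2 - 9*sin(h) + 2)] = -3*(4*sin(h) + 9)*cos(h)/(9*sin(h) - 2*cos(h)^2)^2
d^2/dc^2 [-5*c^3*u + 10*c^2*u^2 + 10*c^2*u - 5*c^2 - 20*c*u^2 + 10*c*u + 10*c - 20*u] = -30*c*u + 20*u^2 + 20*u - 10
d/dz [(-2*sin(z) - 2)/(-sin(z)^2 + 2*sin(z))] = 2*(-cos(z) - 2/tan(z) + 2*cos(z)/sin(z)^2)/(sin(z) - 2)^2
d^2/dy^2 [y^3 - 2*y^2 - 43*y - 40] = 6*y - 4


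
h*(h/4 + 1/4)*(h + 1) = h^3/4 + h^2/2 + h/4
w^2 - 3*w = w*(w - 3)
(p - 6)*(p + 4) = p^2 - 2*p - 24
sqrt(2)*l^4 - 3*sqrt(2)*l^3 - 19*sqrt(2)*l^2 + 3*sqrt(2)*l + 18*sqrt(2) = (l - 6)*(l - 1)*(l + 3)*(sqrt(2)*l + sqrt(2))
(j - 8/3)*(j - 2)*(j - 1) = j^3 - 17*j^2/3 + 10*j - 16/3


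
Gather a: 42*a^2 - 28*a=42*a^2 - 28*a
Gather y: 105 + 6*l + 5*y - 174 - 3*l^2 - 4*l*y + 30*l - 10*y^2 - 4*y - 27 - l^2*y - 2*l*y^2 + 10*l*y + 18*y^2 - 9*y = -3*l^2 + 36*l + y^2*(8 - 2*l) + y*(-l^2 + 6*l - 8) - 96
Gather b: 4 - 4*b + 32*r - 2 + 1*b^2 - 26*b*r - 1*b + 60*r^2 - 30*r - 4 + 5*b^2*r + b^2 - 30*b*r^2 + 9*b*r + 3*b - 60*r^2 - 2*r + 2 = b^2*(5*r + 2) + b*(-30*r^2 - 17*r - 2)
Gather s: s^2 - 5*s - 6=s^2 - 5*s - 6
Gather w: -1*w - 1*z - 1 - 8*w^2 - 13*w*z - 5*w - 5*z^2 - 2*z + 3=-8*w^2 + w*(-13*z - 6) - 5*z^2 - 3*z + 2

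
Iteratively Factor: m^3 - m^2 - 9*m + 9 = (m - 3)*(m^2 + 2*m - 3) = (m - 3)*(m + 3)*(m - 1)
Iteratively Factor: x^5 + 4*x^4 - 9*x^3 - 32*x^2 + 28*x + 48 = (x - 2)*(x^4 + 6*x^3 + 3*x^2 - 26*x - 24) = (x - 2)*(x + 4)*(x^3 + 2*x^2 - 5*x - 6) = (x - 2)*(x + 1)*(x + 4)*(x^2 + x - 6) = (x - 2)*(x + 1)*(x + 3)*(x + 4)*(x - 2)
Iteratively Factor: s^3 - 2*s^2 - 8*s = (s)*(s^2 - 2*s - 8) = s*(s - 4)*(s + 2)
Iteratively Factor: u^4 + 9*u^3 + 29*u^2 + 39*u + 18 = (u + 3)*(u^3 + 6*u^2 + 11*u + 6) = (u + 2)*(u + 3)*(u^2 + 4*u + 3) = (u + 1)*(u + 2)*(u + 3)*(u + 3)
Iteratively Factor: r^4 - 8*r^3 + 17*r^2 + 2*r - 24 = (r - 2)*(r^3 - 6*r^2 + 5*r + 12) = (r - 2)*(r + 1)*(r^2 - 7*r + 12) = (r - 4)*(r - 2)*(r + 1)*(r - 3)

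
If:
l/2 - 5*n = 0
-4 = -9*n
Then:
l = 40/9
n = 4/9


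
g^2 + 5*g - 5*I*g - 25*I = (g + 5)*(g - 5*I)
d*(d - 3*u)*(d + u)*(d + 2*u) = d^4 - 7*d^2*u^2 - 6*d*u^3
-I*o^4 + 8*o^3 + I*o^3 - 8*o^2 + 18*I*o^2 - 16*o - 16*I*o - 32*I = (o - 2)*(o + 4*I)^2*(-I*o - I)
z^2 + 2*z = z*(z + 2)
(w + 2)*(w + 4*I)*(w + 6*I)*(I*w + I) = I*w^4 - 10*w^3 + 3*I*w^3 - 30*w^2 - 22*I*w^2 - 20*w - 72*I*w - 48*I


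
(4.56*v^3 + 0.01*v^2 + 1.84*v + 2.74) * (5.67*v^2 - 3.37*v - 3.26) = 25.8552*v^5 - 15.3105*v^4 - 4.4665*v^3 + 9.3024*v^2 - 15.2322*v - 8.9324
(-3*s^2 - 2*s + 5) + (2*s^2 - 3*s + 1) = -s^2 - 5*s + 6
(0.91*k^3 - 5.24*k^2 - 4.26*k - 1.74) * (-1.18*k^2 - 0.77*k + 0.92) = -1.0738*k^5 + 5.4825*k^4 + 9.8988*k^3 + 0.5126*k^2 - 2.5794*k - 1.6008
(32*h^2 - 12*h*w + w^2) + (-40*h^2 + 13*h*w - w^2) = -8*h^2 + h*w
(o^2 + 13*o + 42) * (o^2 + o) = o^4 + 14*o^3 + 55*o^2 + 42*o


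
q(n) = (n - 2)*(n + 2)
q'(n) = 2*n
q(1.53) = -1.66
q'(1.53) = 3.06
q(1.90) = -0.39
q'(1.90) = 3.80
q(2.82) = 3.95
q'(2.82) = 5.64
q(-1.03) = -2.94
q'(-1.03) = -2.06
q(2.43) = 1.90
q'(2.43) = 4.86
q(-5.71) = 28.60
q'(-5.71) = -11.42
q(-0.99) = -3.02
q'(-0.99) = -1.98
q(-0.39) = -3.85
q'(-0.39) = -0.78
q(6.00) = 32.00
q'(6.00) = 12.00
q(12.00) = 140.00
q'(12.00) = 24.00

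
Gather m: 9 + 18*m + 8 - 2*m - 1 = 16*m + 16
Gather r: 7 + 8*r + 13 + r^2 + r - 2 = r^2 + 9*r + 18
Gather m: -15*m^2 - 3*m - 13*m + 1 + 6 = -15*m^2 - 16*m + 7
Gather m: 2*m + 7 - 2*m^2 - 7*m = -2*m^2 - 5*m + 7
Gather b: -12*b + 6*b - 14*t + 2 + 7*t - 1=-6*b - 7*t + 1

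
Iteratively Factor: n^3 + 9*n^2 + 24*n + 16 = (n + 1)*(n^2 + 8*n + 16) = (n + 1)*(n + 4)*(n + 4)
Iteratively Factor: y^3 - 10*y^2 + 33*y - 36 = (y - 4)*(y^2 - 6*y + 9) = (y - 4)*(y - 3)*(y - 3)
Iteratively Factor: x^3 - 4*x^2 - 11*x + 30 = (x + 3)*(x^2 - 7*x + 10) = (x - 5)*(x + 3)*(x - 2)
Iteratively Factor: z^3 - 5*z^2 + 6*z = (z)*(z^2 - 5*z + 6) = z*(z - 2)*(z - 3)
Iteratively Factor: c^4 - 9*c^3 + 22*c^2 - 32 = (c + 1)*(c^3 - 10*c^2 + 32*c - 32) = (c - 2)*(c + 1)*(c^2 - 8*c + 16) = (c - 4)*(c - 2)*(c + 1)*(c - 4)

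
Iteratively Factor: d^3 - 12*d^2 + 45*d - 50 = (d - 5)*(d^2 - 7*d + 10) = (d - 5)^2*(d - 2)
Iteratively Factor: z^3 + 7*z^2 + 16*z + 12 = (z + 2)*(z^2 + 5*z + 6) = (z + 2)^2*(z + 3)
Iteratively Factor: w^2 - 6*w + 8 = (w - 2)*(w - 4)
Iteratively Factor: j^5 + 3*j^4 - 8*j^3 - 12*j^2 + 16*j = (j + 4)*(j^4 - j^3 - 4*j^2 + 4*j) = (j + 2)*(j + 4)*(j^3 - 3*j^2 + 2*j) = (j - 2)*(j + 2)*(j + 4)*(j^2 - j) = j*(j - 2)*(j + 2)*(j + 4)*(j - 1)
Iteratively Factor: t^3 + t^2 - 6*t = (t + 3)*(t^2 - 2*t) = (t - 2)*(t + 3)*(t)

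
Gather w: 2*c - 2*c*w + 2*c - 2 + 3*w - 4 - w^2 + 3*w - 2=4*c - w^2 + w*(6 - 2*c) - 8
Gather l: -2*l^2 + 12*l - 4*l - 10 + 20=-2*l^2 + 8*l + 10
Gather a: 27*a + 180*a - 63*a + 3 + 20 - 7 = 144*a + 16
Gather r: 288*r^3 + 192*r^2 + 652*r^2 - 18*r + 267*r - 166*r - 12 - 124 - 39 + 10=288*r^3 + 844*r^2 + 83*r - 165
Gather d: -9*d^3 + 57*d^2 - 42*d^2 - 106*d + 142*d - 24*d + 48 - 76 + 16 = -9*d^3 + 15*d^2 + 12*d - 12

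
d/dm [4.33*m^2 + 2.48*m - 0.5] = 8.66*m + 2.48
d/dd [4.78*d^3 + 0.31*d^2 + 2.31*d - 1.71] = 14.34*d^2 + 0.62*d + 2.31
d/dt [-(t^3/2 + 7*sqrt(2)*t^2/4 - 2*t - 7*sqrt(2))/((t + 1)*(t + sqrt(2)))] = (2*(t + 1)*(t + sqrt(2))*(-3*t^2 - 7*sqrt(2)*t + 4) + (t + 1)*(2*t^3 + 7*sqrt(2)*t^2 - 8*t - 28*sqrt(2)) + (t + sqrt(2))*(2*t^3 + 7*sqrt(2)*t^2 - 8*t - 28*sqrt(2)))/(4*(t + 1)^2*(t + sqrt(2))^2)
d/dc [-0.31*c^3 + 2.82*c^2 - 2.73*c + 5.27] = -0.93*c^2 + 5.64*c - 2.73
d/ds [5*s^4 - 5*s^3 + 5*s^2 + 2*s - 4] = 20*s^3 - 15*s^2 + 10*s + 2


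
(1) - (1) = 0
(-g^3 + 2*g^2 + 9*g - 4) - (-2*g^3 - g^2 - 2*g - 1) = g^3 + 3*g^2 + 11*g - 3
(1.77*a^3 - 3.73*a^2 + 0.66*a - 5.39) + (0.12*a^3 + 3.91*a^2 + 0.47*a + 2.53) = 1.89*a^3 + 0.18*a^2 + 1.13*a - 2.86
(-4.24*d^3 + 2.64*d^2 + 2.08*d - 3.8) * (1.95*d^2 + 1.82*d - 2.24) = -8.268*d^5 - 2.5688*d^4 + 18.3584*d^3 - 9.538*d^2 - 11.5752*d + 8.512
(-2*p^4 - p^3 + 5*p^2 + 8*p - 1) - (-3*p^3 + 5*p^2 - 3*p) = -2*p^4 + 2*p^3 + 11*p - 1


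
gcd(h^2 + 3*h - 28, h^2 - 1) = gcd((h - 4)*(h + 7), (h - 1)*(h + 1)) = 1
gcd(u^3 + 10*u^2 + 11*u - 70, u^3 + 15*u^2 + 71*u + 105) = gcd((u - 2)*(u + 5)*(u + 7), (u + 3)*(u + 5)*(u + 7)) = u^2 + 12*u + 35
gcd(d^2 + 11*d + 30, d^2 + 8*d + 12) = d + 6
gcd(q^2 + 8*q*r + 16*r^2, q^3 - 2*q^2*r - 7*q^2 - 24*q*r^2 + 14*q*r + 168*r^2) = q + 4*r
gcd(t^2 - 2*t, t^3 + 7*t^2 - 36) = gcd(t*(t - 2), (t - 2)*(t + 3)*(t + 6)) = t - 2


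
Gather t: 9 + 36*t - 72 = 36*t - 63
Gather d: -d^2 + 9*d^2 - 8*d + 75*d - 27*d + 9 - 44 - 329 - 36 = 8*d^2 + 40*d - 400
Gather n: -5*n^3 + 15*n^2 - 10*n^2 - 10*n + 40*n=-5*n^3 + 5*n^2 + 30*n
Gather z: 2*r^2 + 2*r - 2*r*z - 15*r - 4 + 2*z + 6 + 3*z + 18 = 2*r^2 - 13*r + z*(5 - 2*r) + 20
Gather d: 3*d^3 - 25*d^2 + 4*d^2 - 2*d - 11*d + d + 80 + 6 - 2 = 3*d^3 - 21*d^2 - 12*d + 84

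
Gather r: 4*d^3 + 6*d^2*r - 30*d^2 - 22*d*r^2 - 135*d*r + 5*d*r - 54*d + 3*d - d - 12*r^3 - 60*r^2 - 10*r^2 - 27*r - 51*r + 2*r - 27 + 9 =4*d^3 - 30*d^2 - 52*d - 12*r^3 + r^2*(-22*d - 70) + r*(6*d^2 - 130*d - 76) - 18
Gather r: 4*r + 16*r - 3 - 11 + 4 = 20*r - 10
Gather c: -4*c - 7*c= -11*c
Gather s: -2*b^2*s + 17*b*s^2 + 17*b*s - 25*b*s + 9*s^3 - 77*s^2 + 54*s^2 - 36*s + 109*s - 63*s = 9*s^3 + s^2*(17*b - 23) + s*(-2*b^2 - 8*b + 10)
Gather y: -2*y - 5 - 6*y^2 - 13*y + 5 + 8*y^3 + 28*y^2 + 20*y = 8*y^3 + 22*y^2 + 5*y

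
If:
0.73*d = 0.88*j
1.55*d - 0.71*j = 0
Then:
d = 0.00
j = 0.00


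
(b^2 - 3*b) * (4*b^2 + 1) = 4*b^4 - 12*b^3 + b^2 - 3*b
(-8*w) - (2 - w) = -7*w - 2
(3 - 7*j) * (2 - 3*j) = 21*j^2 - 23*j + 6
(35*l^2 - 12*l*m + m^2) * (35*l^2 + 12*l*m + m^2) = 1225*l^4 - 74*l^2*m^2 + m^4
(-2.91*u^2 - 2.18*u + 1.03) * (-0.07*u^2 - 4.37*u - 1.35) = 0.2037*u^4 + 12.8693*u^3 + 13.383*u^2 - 1.5581*u - 1.3905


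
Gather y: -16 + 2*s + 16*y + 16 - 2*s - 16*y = 0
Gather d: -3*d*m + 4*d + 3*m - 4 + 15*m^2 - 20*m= d*(4 - 3*m) + 15*m^2 - 17*m - 4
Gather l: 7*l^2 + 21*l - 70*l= 7*l^2 - 49*l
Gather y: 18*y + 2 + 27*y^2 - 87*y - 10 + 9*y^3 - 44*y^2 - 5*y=9*y^3 - 17*y^2 - 74*y - 8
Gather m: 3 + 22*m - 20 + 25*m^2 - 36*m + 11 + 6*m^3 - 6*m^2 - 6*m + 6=6*m^3 + 19*m^2 - 20*m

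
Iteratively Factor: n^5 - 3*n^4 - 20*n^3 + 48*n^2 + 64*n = (n + 1)*(n^4 - 4*n^3 - 16*n^2 + 64*n) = (n + 1)*(n + 4)*(n^3 - 8*n^2 + 16*n) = n*(n + 1)*(n + 4)*(n^2 - 8*n + 16) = n*(n - 4)*(n + 1)*(n + 4)*(n - 4)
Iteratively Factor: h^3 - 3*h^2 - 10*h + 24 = (h - 4)*(h^2 + h - 6) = (h - 4)*(h + 3)*(h - 2)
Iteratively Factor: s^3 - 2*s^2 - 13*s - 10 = (s + 1)*(s^2 - 3*s - 10) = (s - 5)*(s + 1)*(s + 2)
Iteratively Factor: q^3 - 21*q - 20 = (q + 4)*(q^2 - 4*q - 5) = (q + 1)*(q + 4)*(q - 5)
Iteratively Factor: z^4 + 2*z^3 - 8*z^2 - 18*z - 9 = (z + 3)*(z^3 - z^2 - 5*z - 3) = (z - 3)*(z + 3)*(z^2 + 2*z + 1) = (z - 3)*(z + 1)*(z + 3)*(z + 1)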